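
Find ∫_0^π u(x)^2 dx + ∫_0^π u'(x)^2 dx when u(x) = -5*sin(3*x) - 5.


||u||_{H^1(0,π)}^2 = 100/3 + 150*π

u'(x) = -15*cos(3*x).
Expand u² and (u')² and integrate term by term on (0, π), using: for integers n ≥ 1, ∫_0^π sin²(nx) dx = ∫_0^π cos²(nx) dx = π/2; for n ≠ n', ∫_0^π sin(nx)sin(n'x) dx = ∫_0^π cos(nx)cos(n'x) dx = 0; and by product-to-sum, ∫_0^π sin(nx)cos(n'x) dx = ½∫_0^π [sin((n+n')x) + sin((n−n')x)] dx, which is 0 when n+n' is even and 2n/(n²−n'²) when n+n' is odd (it need not vanish on (0, π)). For the constant mode: ∫_0^π 1 dx = π, ∫_0^π cos(nx) dx = 0, ∫_0^π sin(nx) dx = (1−(−1)^n)/n.
  u² squared terms: (-5)²·∫1 dx = 25·π = 25*π;  (-5)²·∫sin(3x)² dx = 25·π/2 = 25*π/2.
  u² cross terms: 2·(-5)·(-5)·∫1·sin(3x) dx = 50·(2/3) = 100/3.
  So ∫_0^π u² dx = 25*π + 25*π/2 + 100/3 = 100/3 + 75*π/2.
  (u')² squared terms: (-15)²·∫cos(3x)² dx = 225·π/2 = 225*π/2.
  So ∫_0^π (u')² dx = 225*π/2.
||u||_{H^1}^2 = (100/3 + 75*π/2) + (225*π/2) = 100/3 + 150*π.


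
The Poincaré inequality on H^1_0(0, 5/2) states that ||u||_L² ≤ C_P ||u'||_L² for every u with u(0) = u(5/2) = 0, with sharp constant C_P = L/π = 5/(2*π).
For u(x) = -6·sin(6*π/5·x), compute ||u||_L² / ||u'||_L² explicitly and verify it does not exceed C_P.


||u||_L² / ||u'||_L² = 5/(6*π) < C_P = 5/(2*π).

u(x) = -6·sin(6*π/5·x), so u'(x) = -36*π*cos(6*π*x/5)/5.
Writing u(x) = A·sin(kπx/L) with A = -6 and k = 3, use ∫_0^L sin²(kπx/L) dx = L/2 and ∫_0^L cos²(kπx/L) dx = L/2.
u² = 36·sin²(6*π/5·x) and (u')² = 1296*π^2/25·cos²(6*π/5·x), and each of sin², cos² integrates to L/2 = 5/4 over (0, 5/2).
∫_0^5/2 u² dx = 45, so ||u||_L² = 3*sqrt(5).
∫_0^5/2 (u')² dx = 324*π^2/5, so ||u'||_L² = 18*sqrt(5)*π/5.
Ratio ||u||_L² / ||u'||_L² = 5/(6*π).
Sharp Poincaré constant on H^1_0(0, 5/2) is C_P = L/π = 5/(2*π), achieved by sin(2*π/5·x).
This is the k = 3 harmonic; the ratio L/(kπ) is strictly less than C_P = L/π, consistent with the sharp inequality ||u||_L² ≤ C_P ||u'||_L².


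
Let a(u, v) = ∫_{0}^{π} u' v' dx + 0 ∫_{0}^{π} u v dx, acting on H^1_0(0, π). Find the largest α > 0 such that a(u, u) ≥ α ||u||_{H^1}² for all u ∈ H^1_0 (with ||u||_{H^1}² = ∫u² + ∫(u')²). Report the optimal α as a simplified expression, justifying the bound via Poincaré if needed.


α = 1/2

Coercivity of a(·,·) on H^1_0(0, π) means a(u, u) ≥ α ||u||_{H^1}² for every u ∈ H^1_0.
The interval has length L = π, and Poincaré/coercivity depend only on L. Here a(u, u) = ∫(u')² + (0)·∫u².
Here c = 0, so a(u,u) = ∫(u')² alone. The condition a(u,u) ≥ α||u||_{H^1}² reads (1−α)∫(u')² ≥ (α−c)∫u². Any admissible α is ≤ 1 (rapidly oscillating u have ∫u²/∫(u')² → 0), and α = 1 would force 0 ≥ (1−c)∫u², impossible since c < 1; so 1−α > 0. By the sharp Poincaré inequality on H^1_0 of an interval of length L, ∫(u')² ≥ (π/L)²∫u² with equality for the first sine mode sin(π(x−x₀)/L) (x₀ the left endpoint), so the inequality holds for all u iff (1−α)(π/L)² ≥ α − c, i.e. α ≤ ((π/L)² + c)/((π/L)² + 1) = (1 + c(L/π)²)/(1 + (L/π)²). (Direct route, valid since c ≤ 0: Poincaré gives c∫u² ≥ c(L/π)²∫(u')², so a(u,u) ≥ (1 + c(L/π)²)∫(u')², while ||u||_{H^1}² ≤ (1 + (L/π)²)∫(u')²; dividing yields the same α.) With (π/L)² = 1 and c = 0, the largest admissible constant is α = ((π/L)² + c)/((π/L)² + 1).
Simplifying, α = 1/2.


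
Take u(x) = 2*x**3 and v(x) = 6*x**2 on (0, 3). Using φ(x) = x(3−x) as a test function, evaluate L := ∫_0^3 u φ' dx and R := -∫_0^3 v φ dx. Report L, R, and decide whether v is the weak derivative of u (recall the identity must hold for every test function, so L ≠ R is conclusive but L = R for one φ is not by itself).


LHS = -729/10, RHS = -729/10. Yes, v = u' weakly.

u(x) = 2*x**3, classical derivative u'(x) = 6*x**2.
φ(x) = x(3−x), so φ'(x) = 3 - 2*x.
Note φ(0) = φ(3) = 0, so the boundary term u·φ vanishes.
LHS = ∫_0^3 u(x) φ'(x) dx = ∫_0^3 (-4*x^4 + 6*x^3) dx. Term by term:
  ∫_0^3 -4*x^4 dx = -972/5;  ∫_0^3 6*x^3 dx = 243/2.
Sum: -972/5 + 243/2 = -729/10.
So LHS = -729/10.
∫_0^3 v(x) φ(x) dx = ∫_0^3 (-6*x^4 + 18*x^3) dx. Term by term:
  ∫_0^3 -6*x^4 dx = -1458/5;  ∫_0^3 18*x^3 dx = 729/2.
Sum: -1458/5 + 729/2 = 729/10.
So RHS = -∫_0^3 v(x) φ(x) dx = -729/10.
LHS = RHS, so the identity holds for this test φ.
Moreover u is smooth here and v(x) = u'(x) = 6*x**2 pointwise, so the identity holds for every test function. Hence v is the weak derivative of u.


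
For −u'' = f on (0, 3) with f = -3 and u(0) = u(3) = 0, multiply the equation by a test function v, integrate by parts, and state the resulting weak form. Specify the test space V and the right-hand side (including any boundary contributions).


V = H^1_0(0, 3) (so v(0) = v(3) = 0); weak form: ∫_0^3 u'v' dx = ∫_0^3 (-3) v dx for all v ∈ V.

Multiply both sides by a test function v and integrate from 0 to 3:
  ∫_0^3 −u''(x) v(x) dx = ∫_0^3 f(x) v(x) dx.
Integrate the LHS by parts once:
  ∫_0^3 −u'' v dx = −[u'(x) v(x)]_0^3 + ∫_0^3 u'(x) v'(x) dx.
Thus ∫_0^3 u'(x) v'(x) dx = ∫_0^3 f(x) v(x) dx + [u'(x) v(x)]_0^3.
Choose V so that boundary terms are either known or forced to vanish.
u is Dirichlet: u(0) = u(3) = 0. Let V = H^1_0(0, 3); then v(0) = v(3) = 0, and [u' v]_0^3 = 0.
Weak formulation: find u (satisfying any essential BC) such that ∫_0^3 u'(x) v'(x) dx = ∫_0^3 f v dx for all v ∈ V.
Substituting f(x) = -3, the right-hand side is ∫_0^3 (-3) v dx.


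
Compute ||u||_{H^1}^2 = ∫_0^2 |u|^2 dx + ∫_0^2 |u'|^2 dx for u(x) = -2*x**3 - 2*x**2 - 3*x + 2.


||u||_{H^1}^2 = 93514/105

The H^1 norm (squared) on an interval (0, L) is
  ||u||_{H^1}^2 = ∫_0^L u(x)^2 dx + ∫_0^L u'(x)^2 dx.
Compute u'(x) = -6*x**2 - 4*x - 3.
Then u(x)^2 = 4*x**6 + 8*x**5 + 16*x**4 + 4*x**3 + x**2 - 12*x + 4 and u'(x)^2 = 36*x**4 + 48*x**3 + 52*x**2 + 24*x + 9.
Integrate each monomial from 0 to 2 using ∫_0^2 c·x^n dx = c·2^(n+1)/(n+1):
  ∫_0^2 u(x)^2 dx = ∫_0^2 (4*x^6 + 8*x^5 + 16*x^4 + 4*x^3 + x^2 - 12*x + 4) dx. Term by term:
    ∫_0^2 4*x^6 dx = 512/7;  ∫_0^2 8*x^5 dx = 256/3;  ∫_0^2 16*x^4 dx = 512/5;
    ∫_0^2 4*x^3 dx = 16;  ∫_0^2 x^2 dx = 8/3;  ∫_0^2 -12*x dx = -24;
    ∫_0^2 4 dx = 8.
  Sum: 512/7 + 256/3 + 512/5 + 16 + 8/3 − 24 + 8 = 9224/35.
  ∫_0^2 u'(x)^2 dx = ∫_0^2 (36*x^4 + 48*x^3 + 52*x^2 + 24*x + 9) dx. Term by term:
    ∫_0^2 36*x^4 dx = 1152/5;  ∫_0^2 48*x^3 dx = 192;  ∫_0^2 52*x^2 dx = 416/3;
    ∫_0^2 24*x dx = 48;  ∫_0^2 9 dx = 18.
  Sum: 1152/5 + 192 + 416/3 + 48 + 18 = 9406/15.
Adding: ||u||_{H^1}^2 = 9224/35 + 9406/15 = 93514/105.


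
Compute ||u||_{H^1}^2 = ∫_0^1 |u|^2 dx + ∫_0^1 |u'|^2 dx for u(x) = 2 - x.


||u||_{H^1}^2 = 10/3

The H^1 norm (squared) on an interval (0, L) is
  ||u||_{H^1}^2 = ∫_0^L u(x)^2 dx + ∫_0^L u'(x)^2 dx.
Compute u'(x) = -1.
Then u(x)^2 = x**2 - 4*x + 4 and u'(x)^2 = 1.
Integrate each monomial from 0 to 1 using ∫_0^1 c·x^n dx = c·1^(n+1)/(n+1):
  ∫_0^1 u(x)^2 dx = ∫_0^1 (x^2 - 4*x + 4) dx. Term by term:
    ∫_0^1 x^2 dx = 1/3;  ∫_0^1 -4*x dx = -2;  ∫_0^1 4 dx = 4.
  Sum: 1/3 − 2 + 4 = 7/3.
  ∫_0^1 u'(x)^2 dx = ∫_0^1 (1) dx. Term by term:
    ∫_0^1 1 dx = 1.
Adding: ||u||_{H^1}^2 = 7/3 + 1 = 10/3.


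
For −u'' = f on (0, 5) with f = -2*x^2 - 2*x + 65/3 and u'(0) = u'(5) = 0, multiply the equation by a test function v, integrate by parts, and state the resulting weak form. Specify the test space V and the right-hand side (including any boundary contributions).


V = H^1(0, 5) (no boundary constraint on v; u is determined up to an additive constant); weak form: ∫_0^5 u'v' dx = ∫_0^5 (-2*x^2 - 2*x + 65/3) v dx for all v ∈ V.

Multiply both sides by a test function v and integrate from 0 to 5:
  ∫_0^5 −u''(x) v(x) dx = ∫_0^5 f(x) v(x) dx.
Integrate the LHS by parts once:
  ∫_0^5 −u'' v dx = −[u'(x) v(x)]_0^5 + ∫_0^5 u'(x) v'(x) dx.
Thus ∫_0^5 u'(x) v'(x) dx = ∫_0^5 f(x) v(x) dx + [u'(x) v(x)]_0^5.
Choose V so that boundary terms are either known or forced to vanish.
u has homogeneous Neumann: u'(0) = u'(5) = 0. So [u' v]_0^5 = 0·v(5) − 0·v(0) = 0 for any v; take V = H^1(0, 5).
Weak formulation: find u (satisfying any essential BC) such that ∫_0^5 u'(x) v'(x) dx = ∫_0^5 f v dx for all v ∈ V (homogeneous Neumann, so boundary terms vanish).
Substituting f(x) = -2*x^2 - 2*x + 65/3, the right-hand side is ∫_0^5 (-2*x^2 - 2*x + 65/3) v dx.
Compatibility check (pure Neumann): taking v ≡ 1 ∈ V gives 0 = ∫_0^5 f dx + (0) − (0), i.e. ∫_0^5 f dx must equal u'(0) − u'(5) = 0. Indeed ∫_0^5 (-2*x^2 - 2*x + 65/3) dx = 0, so the data are compatible. The solution is then unique only up to an additive constant (fix it e.g. by requiring ∫_0^5 u dx = 0).


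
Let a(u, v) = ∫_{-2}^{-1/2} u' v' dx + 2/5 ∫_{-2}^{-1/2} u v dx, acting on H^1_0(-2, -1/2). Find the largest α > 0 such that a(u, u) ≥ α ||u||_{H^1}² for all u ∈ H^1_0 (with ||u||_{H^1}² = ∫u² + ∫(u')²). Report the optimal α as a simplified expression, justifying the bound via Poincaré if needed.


α = 2*(9 + 10*π^2)/(5*(9 + 4*π^2))

Coercivity of a(·,·) on H^1_0(-2, -1/2) means a(u, u) ≥ α ||u||_{H^1}² for every u ∈ H^1_0.
The interval has length L = 3/2, and Poincaré/coercivity depend only on L. Here a(u, u) = ∫(u')² + (2/5)·∫u².
Here 0 < c = 2/5 < 1. The condition a(u,u) ≥ α||u||_{H^1}² reads (1−α)∫(u')² ≥ (α−c)∫u². Any admissible α is ≤ 1 (rapidly oscillating u have ∫u²/∫(u')² → 0), and α = 1 would force 0 ≥ (1−c)∫u², impossible since c < 1; so 1−α > 0. By the sharp Poincaré inequality on H^1_0 of an interval of length L, ∫(u')² ≥ (π/L)²∫u² with equality for the first sine mode sin(π(x−x₀)/L) (x₀ the left endpoint), so the inequality holds for all u iff (1−α)(π/L)² ≥ α − c, i.e. α ≤ ((π/L)² + c)/((π/L)² + 1) = (1 + c(L/π)²)/(1 + (L/π)²). With (π/L)² = 4*π^2/9 and c = 2/5, the largest admissible constant is α = ((π/L)² + c)/((π/L)² + 1).
Simplifying, α = 2*(9 + 10*π^2)/(5*(9 + 4*π^2)).


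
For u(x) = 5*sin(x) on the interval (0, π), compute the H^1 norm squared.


||u||_{H^1(0,π)}^2 = 25*π

u'(x) = 5*cos(x).
Expand u² and (u')² and integrate term by term on (0, π), using: for integers n ≥ 1, ∫_0^π sin²(nx) dx = ∫_0^π cos²(nx) dx = π/2; for n ≠ n', ∫_0^π sin(nx)sin(n'x) dx = ∫_0^π cos(nx)cos(n'x) dx = 0; and by product-to-sum, ∫_0^π sin(nx)cos(n'x) dx = ½∫_0^π [sin((n+n')x) + sin((n−n')x)] dx, which is 0 when n+n' is even and 2n/(n²−n'²) when n+n' is odd (it need not vanish on (0, π)).
  u² squared terms: (5)²·∫sin(x)² dx = 25·π/2 = 25*π/2.
  So ∫_0^π u² dx = 25*π/2.
  (u')² squared terms: (5)²·∫cos(x)² dx = 25·π/2 = 25*π/2.
  So ∫_0^π (u')² dx = 25*π/2.
||u||_{H^1}^2 = (25*π/2) + (25*π/2) = 25*π.


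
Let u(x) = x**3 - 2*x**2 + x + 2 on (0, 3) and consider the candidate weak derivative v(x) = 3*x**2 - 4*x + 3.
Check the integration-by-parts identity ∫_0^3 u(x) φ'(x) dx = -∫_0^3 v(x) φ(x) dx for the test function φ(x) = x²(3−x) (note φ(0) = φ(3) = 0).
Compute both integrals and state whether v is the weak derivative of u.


LHS = -621/20, RHS = -891/20. No, v is not the weak derivative of u.

u(x) = x**3 - 2*x**2 + x + 2, classical derivative u'(x) = 3*x**2 - 4*x + 1.
φ(x) = x²(3−x), so φ'(x) = 3*x*(2 - x).
Note φ(0) = φ(3) = 0, so the boundary term u·φ vanishes.
LHS = ∫_0^3 u(x) φ'(x) dx = ∫_0^3 (-3*x^5 + 12*x^4 - 15*x^3 + 12*x) dx. Term by term:
  ∫_0^3 -3*x^5 dx = -729/2;  ∫_0^3 12*x^4 dx = 2916/5;  ∫_0^3 -15*x^3 dx = -1215/4;
  ∫_0^3 12*x dx = 54.
Sum: -729/2 + 2916/5 − 1215/4 + 54 = -621/20.
So LHS = -621/20.
∫_0^3 v(x) φ(x) dx = ∫_0^3 (-3*x^5 + 13*x^4 - 15*x^3 + 9*x^2) dx. Term by term:
  ∫_0^3 -3*x^5 dx = -729/2;  ∫_0^3 13*x^4 dx = 3159/5;  ∫_0^3 -15*x^3 dx = -1215/4;
  ∫_0^3 9*x^2 dx = 81.
Sum: -729/2 + 3159/5 − 1215/4 + 81 = 891/20.
So RHS = -∫_0^3 v(x) φ(x) dx = -891/20.
LHS − RHS = 27/2 ≠ 0, so the identity fails.
(For a valid weak derivative the identity must hold for EVERY test function, in particular this one. The failure shows v is NOT the weak derivative of u.)
Correct weak derivative would be u'(x) = 3*x**2 - 4*x + 1.


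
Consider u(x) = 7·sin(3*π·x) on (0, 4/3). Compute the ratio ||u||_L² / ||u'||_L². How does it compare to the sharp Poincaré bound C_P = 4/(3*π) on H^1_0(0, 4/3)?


||u||_L² / ||u'||_L² = 1/(3*π) < C_P = 4/(3*π).

u(x) = 7·sin(3*π·x), so u'(x) = 21*π*cos(3*π*x).
Writing u(x) = A·sin(kπx/L) with A = 7 and k = 4, use ∫_0^L sin²(kπx/L) dx = L/2 and ∫_0^L cos²(kπx/L) dx = L/2.
u² = 49·sin²(3*π·x) and (u')² = 441*π^2·cos²(3*π·x), and each of sin², cos² integrates to L/2 = 2/3 over (0, 4/3).
∫_0^4/3 u² dx = 98/3, so ||u||_L² = 7*sqrt(6)/3.
∫_0^4/3 (u')² dx = 294*π^2, so ||u'||_L² = 7*sqrt(6)*π.
Ratio ||u||_L² / ||u'||_L² = 1/(3*π).
Sharp Poincaré constant on H^1_0(0, 4/3) is C_P = L/π = 4/(3*π), achieved by sin(3*π/4·x).
This is the k = 4 harmonic; the ratio L/(kπ) is strictly less than C_P = L/π, consistent with the sharp inequality ||u||_L² ≤ C_P ||u'||_L².


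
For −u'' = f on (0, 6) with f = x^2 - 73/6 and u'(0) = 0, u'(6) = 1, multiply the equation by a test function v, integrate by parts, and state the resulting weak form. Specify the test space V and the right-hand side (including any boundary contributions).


V = H^1(0, 6) (v unrestricted at boundary; u is determined up to an additive constant); weak form: ∫_0^6 u'v' dx = ∫_0^6 (x^2 - 73/6) v dx + v(6) for all v ∈ V.

Multiply both sides by a test function v and integrate from 0 to 6:
  ∫_0^6 −u''(x) v(x) dx = ∫_0^6 f(x) v(x) dx.
Integrate the LHS by parts once:
  ∫_0^6 −u'' v dx = −[u'(x) v(x)]_0^6 + ∫_0^6 u'(x) v'(x) dx.
Thus ∫_0^6 u'(x) v'(x) dx = ∫_0^6 f(x) v(x) dx + [u'(x) v(x)]_0^6.
Choose V so that boundary terms are either known or forced to vanish.
u has inhomogeneous Neumann u'(0) = 0, u'(6) = 1. [u' v]_0^6 = (1)·v(6) − (0)·v(0) = v(6). Take V = H^1(0, 6); boundary term becomes part of RHS.
Weak formulation: find u (satisfying any essential BC) such that ∫_0^6 u'(x) v'(x) dx = ∫_0^6 f v dx + v(6) for all v ∈ V (Neumann data are natural BCs: they enter the RHS as boundary terms).
Substituting f(x) = x^2 - 73/6, the right-hand side is ∫_0^6 (x^2 - 73/6) v dx + v(6).
Compatibility check (pure Neumann): taking v ≡ 1 ∈ V gives 0 = ∫_0^6 f dx + (1) − (0), i.e. ∫_0^6 f dx must equal u'(0) − u'(6) = -1. Indeed ∫_0^6 (x^2 - 73/6) dx = -1, so the data are compatible. The solution is then unique only up to an additive constant (fix it e.g. by requiring ∫_0^6 u dx = 0).


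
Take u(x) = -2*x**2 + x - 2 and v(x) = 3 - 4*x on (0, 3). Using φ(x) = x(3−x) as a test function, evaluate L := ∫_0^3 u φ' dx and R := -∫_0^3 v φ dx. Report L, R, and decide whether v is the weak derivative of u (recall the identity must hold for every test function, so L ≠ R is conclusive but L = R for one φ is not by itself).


LHS = 45/2, RHS = 27/2. No, v is not the weak derivative of u.

u(x) = -2*x**2 + x - 2, classical derivative u'(x) = 1 - 4*x.
φ(x) = x(3−x), so φ'(x) = 3 - 2*x.
Note φ(0) = φ(3) = 0, so the boundary term u·φ vanishes.
LHS = ∫_0^3 u(x) φ'(x) dx = ∫_0^3 (4*x^3 - 8*x^2 + 7*x - 6) dx. Term by term:
  ∫_0^3 4*x^3 dx = 81;  ∫_0^3 -8*x^2 dx = -72;  ∫_0^3 7*x dx = 63/2;
  ∫_0^3 -6 dx = -18.
Sum: 81 − 72 + 63/2 − 18 = 45/2.
So LHS = 45/2.
∫_0^3 v(x) φ(x) dx = ∫_0^3 (4*x^3 - 15*x^2 + 9*x) dx. Term by term:
  ∫_0^3 4*x^3 dx = 81;  ∫_0^3 -15*x^2 dx = -135;  ∫_0^3 9*x dx = 81/2.
Sum: 81 − 135 + 81/2 = -27/2.
So RHS = -∫_0^3 v(x) φ(x) dx = 27/2.
LHS − RHS = 9 ≠ 0, so the identity fails.
(For a valid weak derivative the identity must hold for EVERY test function, in particular this one. The failure shows v is NOT the weak derivative of u.)
Correct weak derivative would be u'(x) = 1 - 4*x.


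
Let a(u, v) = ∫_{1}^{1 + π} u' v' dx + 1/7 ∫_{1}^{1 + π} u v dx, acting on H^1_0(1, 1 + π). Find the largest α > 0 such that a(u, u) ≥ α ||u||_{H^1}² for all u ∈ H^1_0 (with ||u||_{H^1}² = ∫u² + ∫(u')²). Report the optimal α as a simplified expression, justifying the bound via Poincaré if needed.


α = 4/7

Coercivity of a(·,·) on H^1_0(1, 1 + π) means a(u, u) ≥ α ||u||_{H^1}² for every u ∈ H^1_0.
The interval has length L = π, and Poincaré/coercivity depend only on L. Here a(u, u) = ∫(u')² + (1/7)·∫u².
Here 0 < c = 1/7 < 1. The condition a(u,u) ≥ α||u||_{H^1}² reads (1−α)∫(u')² ≥ (α−c)∫u². Any admissible α is ≤ 1 (rapidly oscillating u have ∫u²/∫(u')² → 0), and α = 1 would force 0 ≥ (1−c)∫u², impossible since c < 1; so 1−α > 0. By the sharp Poincaré inequality on H^1_0 of an interval of length L, ∫(u')² ≥ (π/L)²∫u² with equality for the first sine mode sin(π(x−x₀)/L) (x₀ the left endpoint), so the inequality holds for all u iff (1−α)(π/L)² ≥ α − c, i.e. α ≤ ((π/L)² + c)/((π/L)² + 1) = (1 + c(L/π)²)/(1 + (L/π)²). With (π/L)² = 1 and c = 1/7, the largest admissible constant is α = ((π/L)² + c)/((π/L)² + 1).
Simplifying, α = 4/7.


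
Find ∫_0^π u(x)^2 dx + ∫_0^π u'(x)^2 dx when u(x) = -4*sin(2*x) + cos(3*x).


||u||_{H^1(0,π)}^2 = 64 + 45*π

u'(x) = -3*sin(3*x) - 8*cos(2*x).
Expand u² and (u')² and integrate term by term on (0, π), using: for integers n ≥ 1, ∫_0^π sin²(nx) dx = ∫_0^π cos²(nx) dx = π/2; for n ≠ n', ∫_0^π sin(nx)sin(n'x) dx = ∫_0^π cos(nx)cos(n'x) dx = 0; and by product-to-sum, ∫_0^π sin(nx)cos(n'x) dx = ½∫_0^π [sin((n+n')x) + sin((n−n')x)] dx, which is 0 when n+n' is even and 2n/(n²−n'²) when n+n' is odd (it need not vanish on (0, π)).
  u² squared terms: (-4)²·∫sin(2x)² dx = 16·π/2 = 8*π;  (1)²·∫cos(3x)² dx = 1·π/2 = π/2.
  u² cross terms: 2·(-4)·(1)·∫sin(2x)·cos(3x) dx = -8·(-4/5) = 32/5.
  So ∫_0^π u² dx = 8*π + π/2 + 32/5 = 32/5 + 17*π/2.
  (u')² squared terms: (-8)²·∫cos(2x)² dx = 64·π/2 = 32*π;  (-3)²·∫sin(3x)² dx = 9·π/2 = 9*π/2.
  (u')² cross terms: 2·(-8)·(-3)·∫cos(2x)·sin(3x) dx = 48·(6/5) = 288/5.
  So ∫_0^π (u')² dx = 32*π + 9*π/2 + 288/5 = 288/5 + 73*π/2.
||u||_{H^1}^2 = (32/5 + 17*π/2) + (288/5 + 73*π/2) = 64 + 45*π.


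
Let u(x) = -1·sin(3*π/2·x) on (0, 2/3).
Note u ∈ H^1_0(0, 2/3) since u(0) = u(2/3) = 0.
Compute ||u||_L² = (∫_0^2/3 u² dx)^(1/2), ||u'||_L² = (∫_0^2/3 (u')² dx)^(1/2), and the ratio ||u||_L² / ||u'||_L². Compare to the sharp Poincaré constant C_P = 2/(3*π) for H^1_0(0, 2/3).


||u||_L² / ||u'||_L² = 2/(3*π) = C_P.

u(x) = -1·sin(3*π/2·x), so u'(x) = -3*π*cos(3*π*x/2)/2.
Writing u(x) = A·sin(kπx/L) with A = -1 and k = 1, use ∫_0^L sin²(kπx/L) dx = L/2 and ∫_0^L cos²(kπx/L) dx = L/2.
u² = 1·sin²(3*π/2·x) and (u')² = 9*π^2/4·cos²(3*π/2·x), and each of sin², cos² integrates to L/2 = 1/3 over (0, 2/3).
∫_0^2/3 u² dx = 1/3, so ||u||_L² = sqrt(3)/3.
∫_0^2/3 (u')² dx = 3*π^2/4, so ||u'||_L² = sqrt(3)*π/2.
Ratio ||u||_L² / ||u'||_L² = 2/(3*π).
Sharp Poincaré constant on H^1_0(0, 2/3) is C_P = L/π = 2/(3*π), achieved by sin(3*π/2·x).
This is the k = 1 eigenfunction (up to amplitude), so the ratio equals the sharp Poincaré constant exactly.


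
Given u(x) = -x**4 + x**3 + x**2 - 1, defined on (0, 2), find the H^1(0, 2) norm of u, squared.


||u||_{H^1}^2 = 17086/315

The H^1 norm (squared) on an interval (0, L) is
  ||u||_{H^1}^2 = ∫_0^L u(x)^2 dx + ∫_0^L u'(x)^2 dx.
Compute u'(x) = -4*x**3 + 3*x**2 + 2*x.
Then u(x)^2 = x**8 - 2*x**7 - x**6 + 2*x**5 + 3*x**4 - 2*x**3 - 2*x**2 + 1 and u'(x)^2 = 16*x**6 - 24*x**5 - 7*x**4 + 12*x**3 + 4*x**2.
Integrate each monomial from 0 to 2 using ∫_0^2 c·x^n dx = c·2^(n+1)/(n+1):
  ∫_0^2 u(x)^2 dx = ∫_0^2 (x^8 - 2*x^7 - x^6 + 2*x^5 + 3*x^4 - 2*x^3 - 2*x^2 + 1) dx. Term by term:
    ∫_0^2 x^8 dx = 512/9;  ∫_0^2 -2*x^7 dx = -64;  ∫_0^2 -x^6 dx = -128/7;
    ∫_0^2 2*x^5 dx = 64/3;  ∫_0^2 3*x^4 dx = 96/5;  ∫_0^2 -2*x^3 dx = -8;
    ∫_0^2 -2*x^2 dx = -16/3;  ∫_0^2 1 dx = 2.
  Sum: 512/9 − 64 − 128/7 + 64/3 + 96/5 − 8 − 16/3 + 2 = 1198/315.
  ∫_0^2 u'(x)^2 dx = ∫_0^2 (16*x^6 - 24*x^5 - 7*x^4 + 12*x^3 + 4*x^2) dx. Term by term:
    ∫_0^2 16*x^6 dx = 2048/7;  ∫_0^2 -24*x^5 dx = -256;  ∫_0^2 -7*x^4 dx = -224/5;
    ∫_0^2 12*x^3 dx = 48;  ∫_0^2 4*x^2 dx = 32/3.
  Sum: 2048/7 − 256 − 224/5 + 48 + 32/3 = 5296/105.
Adding: ||u||_{H^1}^2 = 1198/315 + 5296/105 = 17086/315.


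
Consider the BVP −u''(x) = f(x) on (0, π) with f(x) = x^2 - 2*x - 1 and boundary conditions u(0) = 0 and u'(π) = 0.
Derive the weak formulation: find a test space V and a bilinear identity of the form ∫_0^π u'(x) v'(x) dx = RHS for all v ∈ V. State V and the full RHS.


V = {v ∈ H^1(0, π) : v(0) = 0} (test functions vanish at x = 0 where u is specified); weak form: ∫_0^π u'v' dx = ∫_0^π (x^2 - 2*x - 1) v dx for all v ∈ V.

Multiply both sides by a test function v and integrate from 0 to π:
  ∫_0^π −u''(x) v(x) dx = ∫_0^π f(x) v(x) dx.
Integrate the LHS by parts once:
  ∫_0^π −u'' v dx = −[u'(x) v(x)]_0^π + ∫_0^π u'(x) v'(x) dx.
Thus ∫_0^π u'(x) v'(x) dx = ∫_0^π f(x) v(x) dx + [u'(x) v(x)]_0^π.
Choose V so that boundary terms are either known or forced to vanish.
Mixed BC: u(0) = 0 (Dirichlet) and u'(π) = 0 (Neumann). Define V = {v ∈ H^1(0, π) : v(0) = 0}. Then [u' v]_0^π = u'(π)·v(π) − u'(0)·0 = 0.
Weak formulation: find u (satisfying any essential BC) such that ∫_0^π u'(x) v'(x) dx = ∫_0^π f v dx for all v ∈ V (Dirichlet at 0 absorbed into V; the Neumann datum at x = π is zero, so no boundary term remains).
Substituting f(x) = x^2 - 2*x - 1, the right-hand side is ∫_0^π (x^2 - 2*x - 1) v dx.


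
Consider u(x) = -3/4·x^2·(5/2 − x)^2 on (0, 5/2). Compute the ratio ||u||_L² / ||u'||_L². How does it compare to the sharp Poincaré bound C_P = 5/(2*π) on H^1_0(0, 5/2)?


||u||_L² / ||u'||_L² = 5*sqrt(3)/12 < C_P = 5/(2*π).

u(x) = -3/4·x^2·(5/2 − x)^2, so u'(x) = 3*x*(-8*x^2 + 30*x - 25)/8.
u(x) = -3/4·x^2·(5/2 − x)^2 vanishes at x = 0 and x = 5/2, so u ∈ H^1_0(0, 5/2). Differentiate via the product rule and integrate the resulting polynomials term by term.
  ∫_0^5/2 u² dx = ∫_0^5/2 (9*x^8/16 - 45*x^7/8 + 675*x^6/32 - 1125*x^5/32 + 5625*x^4/256) dx. Term by term:
    ∫_0^5/2 9*x^8/16 dx = 1953125/8192;  ∫_0^5/2 -45*x^7/8 dx = -17578125/16384;  ∫_0^5/2 675*x^6/32 dx = 52734375/28672;
    ∫_0^5/2 -1125*x^5/32 dx = -5859375/4096;  ∫_0^5/2 5625*x^4/256 dx = 3515625/8192.
  Sum: 1953125/8192 − 17578125/16384 + 52734375/28672 − 5859375/4096 + 3515625/8192 = 390625/114688.
  ∫_0^5/2 (u')² dx = ∫_0^5/2 (9*x^6 - 135*x^5/2 + 2925*x^4/16 - 3375*x^3/16 + 5625*x^2/64) dx. Term by term:
    ∫_0^5/2 9*x^6 dx = 703125/896;  ∫_0^5/2 -135*x^5/2 dx = -703125/256;  ∫_0^5/2 2925*x^4/16 dx = 1828125/512;
    ∫_0^5/2 -3375*x^3/16 dx = -2109375/1024;  ∫_0^5/2 5625*x^2/64 dx = 234375/512.
  Sum: 703125/896 − 703125/256 + 1828125/512 − 2109375/1024 + 234375/512 = 46875/7168.
∫_0^5/2 u² dx = 390625/114688, so ||u||_L² = 625*sqrt(7)/896.
∫_0^5/2 (u')² dx = 46875/7168, so ||u'||_L² = 125*sqrt(21)/224.
Ratio ||u||_L² / ||u'||_L² = 5*sqrt(3)/12.
Sharp Poincaré constant on H^1_0(0, 5/2) is C_P = L/π = 5/(2*π), achieved by sin(2*π/5·x).
A polynomial bump cannot attain the sharp Poincaré constant (only the first sine eigenfunction does), so the ratio is strictly less than C_P, consistent with ||u||_L² ≤ C_P ||u'||_L².


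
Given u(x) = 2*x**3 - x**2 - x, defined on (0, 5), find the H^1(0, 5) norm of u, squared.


||u||_{H^1}^2 = 2149435/42

The H^1 norm (squared) on an interval (0, L) is
  ||u||_{H^1}^2 = ∫_0^L u(x)^2 dx + ∫_0^L u'(x)^2 dx.
Compute u'(x) = 6*x**2 - 2*x - 1.
Then u(x)^2 = 4*x**6 - 4*x**5 - 3*x**4 + 2*x**3 + x**2 and u'(x)^2 = 36*x**4 - 24*x**3 - 8*x**2 + 4*x + 1.
Integrate each monomial from 0 to 5 using ∫_0^5 c·x^n dx = c·5^(n+1)/(n+1):
  ∫_0^5 u(x)^2 dx = ∫_0^5 (4*x^6 - 4*x^5 - 3*x^4 + 2*x^3 + x^2) dx. Term by term:
    ∫_0^5 4*x^6 dx = 312500/7;  ∫_0^5 -4*x^5 dx = -31250/3;  ∫_0^5 -3*x^4 dx = -1875;
    ∫_0^5 2*x^3 dx = 625/2;  ∫_0^5 x^2 dx = 125/3.
  Sum: 312500/7 − 31250/3 − 1875 + 625/2 + 125/3 = 457875/14.
  ∫_0^5 u'(x)^2 dx = ∫_0^5 (36*x^4 - 24*x^3 - 8*x^2 + 4*x + 1) dx. Term by term:
    ∫_0^5 36*x^4 dx = 22500;  ∫_0^5 -24*x^3 dx = -3750;  ∫_0^5 -8*x^2 dx = -1000/3;
    ∫_0^5 4*x dx = 50;  ∫_0^5 1 dx = 5.
  Sum: 22500 − 3750 − 1000/3 + 50 + 5 = 55415/3.
Adding: ||u||_{H^1}^2 = 457875/14 + 55415/3 = 2149435/42.


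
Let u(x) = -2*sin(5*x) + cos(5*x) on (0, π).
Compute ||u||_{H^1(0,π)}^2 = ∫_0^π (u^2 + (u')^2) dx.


||u||_{H^1(0,π)}^2 = 65*π

u'(x) = -5*sin(5*x) - 10*cos(5*x).
Expand u² and (u')² and integrate term by term on (0, π), using: for integers n ≥ 1, ∫_0^π sin²(nx) dx = ∫_0^π cos²(nx) dx = π/2; for n ≠ n', ∫_0^π sin(nx)sin(n'x) dx = ∫_0^π cos(nx)cos(n'x) dx = 0; and by product-to-sum, ∫_0^π sin(nx)cos(n'x) dx = ½∫_0^π [sin((n+n')x) + sin((n−n')x)] dx, which is 0 when n+n' is even and 2n/(n²−n'²) when n+n' is odd (it need not vanish on (0, π)).
  u² squared terms: (-2)²·∫sin(5x)² dx = 4·π/2 = 2*π;  (1)²·∫cos(5x)² dx = 1·π/2 = π/2.
  u² cross terms: 2·(-2)·(1)·∫sin(5x)·cos(5x) dx = -4·(0) = 0.
  So ∫_0^π u² dx = 2*π + π/2 + 0 = 5*π/2.
  (u')² squared terms: (-10)²·∫cos(5x)² dx = 100·π/2 = 50*π;  (-5)²·∫sin(5x)² dx = 25·π/2 = 25*π/2.
  (u')² cross terms: 2·(-10)·(-5)·∫cos(5x)·sin(5x) dx = 100·(0) = 0.
  So ∫_0^π (u')² dx = 50*π + 25*π/2 + 0 = 125*π/2.
||u||_{H^1}^2 = (5*π/2) + (125*π/2) = 65*π.


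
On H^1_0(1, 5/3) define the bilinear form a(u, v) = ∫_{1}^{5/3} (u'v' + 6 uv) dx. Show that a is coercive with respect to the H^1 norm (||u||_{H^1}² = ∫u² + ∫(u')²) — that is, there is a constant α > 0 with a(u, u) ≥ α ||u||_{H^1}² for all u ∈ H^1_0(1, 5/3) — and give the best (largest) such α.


α = 1

Coercivity of a(·,·) on H^1_0(1, 5/3) means a(u, u) ≥ α ||u||_{H^1}² for every u ∈ H^1_0.
The interval has length L = 2/3, and Poincaré/coercivity depend only on L. Here a(u, u) = ∫(u')² + (6)·∫u².
Here c = 6 ≥ 1, so a(u,u) = ∫(u')² + c∫u² ≥ ∫(u')² + ∫u² = ||u||_{H^1}², i.e. α = 1 works. No larger α is possible: a(u,u) ≥ α||u||_{H^1}² means (1−α)∫(u')² ≥ (α−c)∫u², and for the modes u_n = sin(nπ(x−x₀)/L) (x₀ the left endpoint) one has ∫u_n²/∫(u_n')² = (L/(nπ))² → 0, so a(u_n,u_n)/||u_n||_{H^1}² → 1. Hence the optimal constant is α = 1.
Therefore α = 1.


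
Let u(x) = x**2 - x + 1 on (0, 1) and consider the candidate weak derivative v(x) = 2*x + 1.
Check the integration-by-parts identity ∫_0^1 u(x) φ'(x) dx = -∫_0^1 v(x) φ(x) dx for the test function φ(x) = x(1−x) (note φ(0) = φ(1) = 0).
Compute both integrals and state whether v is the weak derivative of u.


LHS = 0, RHS = -1/3. No, v is not the weak derivative of u.

u(x) = x**2 - x + 1, classical derivative u'(x) = 2*x - 1.
φ(x) = x(1−x), so φ'(x) = 1 - 2*x.
Note φ(0) = φ(1) = 0, so the boundary term u·φ vanishes.
LHS = ∫_0^1 u(x) φ'(x) dx = ∫_0^1 (-2*x^3 + 3*x^2 - 3*x + 1) dx. Term by term:
  ∫_0^1 -2*x^3 dx = -1/2;  ∫_0^1 3*x^2 dx = 1;  ∫_0^1 -3*x dx = -3/2;
  ∫_0^1 1 dx = 1.
Sum: -1/2 + 1 − 3/2 + 1 = 0.
So LHS = 0.
∫_0^1 v(x) φ(x) dx = ∫_0^1 (-2*x^3 + x^2 + x) dx. Term by term:
  ∫_0^1 -2*x^3 dx = -1/2;  ∫_0^1 x^2 dx = 1/3;  ∫_0^1 x dx = 1/2.
Sum: -1/2 + 1/3 + 1/2 = 1/3.
So RHS = -∫_0^1 v(x) φ(x) dx = -1/3.
LHS − RHS = 1/3 ≠ 0, so the identity fails.
(For a valid weak derivative the identity must hold for EVERY test function, in particular this one. The failure shows v is NOT the weak derivative of u.)
Correct weak derivative would be u'(x) = 2*x - 1.


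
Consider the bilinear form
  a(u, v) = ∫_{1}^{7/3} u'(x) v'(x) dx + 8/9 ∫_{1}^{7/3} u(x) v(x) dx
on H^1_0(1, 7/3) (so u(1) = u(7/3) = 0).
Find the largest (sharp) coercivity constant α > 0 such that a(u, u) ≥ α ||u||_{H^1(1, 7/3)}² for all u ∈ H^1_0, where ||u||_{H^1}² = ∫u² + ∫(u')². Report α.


α = (128 + 81*π^2)/(9*(16 + 9*π^2))

Coercivity of a(·,·) on H^1_0(1, 7/3) means a(u, u) ≥ α ||u||_{H^1}² for every u ∈ H^1_0.
The interval has length L = 4/3, and Poincaré/coercivity depend only on L. Here a(u, u) = ∫(u')² + (8/9)·∫u².
Here 0 < c = 8/9 < 1. The condition a(u,u) ≥ α||u||_{H^1}² reads (1−α)∫(u')² ≥ (α−c)∫u². Any admissible α is ≤ 1 (rapidly oscillating u have ∫u²/∫(u')² → 0), and α = 1 would force 0 ≥ (1−c)∫u², impossible since c < 1; so 1−α > 0. By the sharp Poincaré inequality on H^1_0 of an interval of length L, ∫(u')² ≥ (π/L)²∫u² with equality for the first sine mode sin(π(x−x₀)/L) (x₀ the left endpoint), so the inequality holds for all u iff (1−α)(π/L)² ≥ α − c, i.e. α ≤ ((π/L)² + c)/((π/L)² + 1) = (1 + c(L/π)²)/(1 + (L/π)²). With (π/L)² = 9*π^2/16 and c = 8/9, the largest admissible constant is α = ((π/L)² + c)/((π/L)² + 1).
Simplifying, α = (128 + 81*π^2)/(9*(16 + 9*π^2)).


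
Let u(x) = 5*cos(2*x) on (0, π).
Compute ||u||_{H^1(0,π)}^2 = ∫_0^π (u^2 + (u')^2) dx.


||u||_{H^1(0,π)}^2 = 125*π/2

u'(x) = -10*sin(2*x).
Expand u² and (u')² and integrate term by term on (0, π), using: for integers n ≥ 1, ∫_0^π sin²(nx) dx = ∫_0^π cos²(nx) dx = π/2; for n ≠ n', ∫_0^π sin(nx)sin(n'x) dx = ∫_0^π cos(nx)cos(n'x) dx = 0; and by product-to-sum, ∫_0^π sin(nx)cos(n'x) dx = ½∫_0^π [sin((n+n')x) + sin((n−n')x)] dx, which is 0 when n+n' is even and 2n/(n²−n'²) when n+n' is odd (it need not vanish on (0, π)).
  u² squared terms: (5)²·∫cos(2x)² dx = 25·π/2 = 25*π/2.
  So ∫_0^π u² dx = 25*π/2.
  (u')² squared terms: (-10)²·∫sin(2x)² dx = 100·π/2 = 50*π.
  So ∫_0^π (u')² dx = 50*π.
||u||_{H^1}^2 = (25*π/2) + (50*π) = 125*π/2.


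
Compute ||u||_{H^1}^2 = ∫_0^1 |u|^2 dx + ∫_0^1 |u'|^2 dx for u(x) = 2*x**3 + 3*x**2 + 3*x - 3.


||u||_{H^1}^2 = 5703/70

The H^1 norm (squared) on an interval (0, L) is
  ||u||_{H^1}^2 = ∫_0^L u(x)^2 dx + ∫_0^L u'(x)^2 dx.
Compute u'(x) = 6*x**2 + 6*x + 3.
Then u(x)^2 = 4*x**6 + 12*x**5 + 21*x**4 + 6*x**3 - 9*x**2 - 18*x + 9 and u'(x)^2 = 36*x**4 + 72*x**3 + 72*x**2 + 36*x + 9.
Integrate each monomial from 0 to 1 using ∫_0^1 c·x^n dx = c·1^(n+1)/(n+1):
  ∫_0^1 u(x)^2 dx = ∫_0^1 (4*x^6 + 12*x^5 + 21*x^4 + 6*x^3 - 9*x^2 - 18*x + 9) dx. Term by term:
    ∫_0^1 4*x^6 dx = 4/7;  ∫_0^1 12*x^5 dx = 2;  ∫_0^1 21*x^4 dx = 21/5;
    ∫_0^1 6*x^3 dx = 3/2;  ∫_0^1 -9*x^2 dx = -3;  ∫_0^1 -18*x dx = -9;
    ∫_0^1 9 dx = 9.
  Sum: 4/7 + 2 + 21/5 + 3/2 − 3 − 9 + 9 = 369/70.
  ∫_0^1 u'(x)^2 dx = ∫_0^1 (36*x^4 + 72*x^3 + 72*x^2 + 36*x + 9) dx. Term by term:
    ∫_0^1 36*x^4 dx = 36/5;  ∫_0^1 72*x^3 dx = 18;  ∫_0^1 72*x^2 dx = 24;
    ∫_0^1 36*x dx = 18;  ∫_0^1 9 dx = 9.
  Sum: 36/5 + 18 + 24 + 18 + 9 = 381/5.
Adding: ||u||_{H^1}^2 = 369/70 + 381/5 = 5703/70.


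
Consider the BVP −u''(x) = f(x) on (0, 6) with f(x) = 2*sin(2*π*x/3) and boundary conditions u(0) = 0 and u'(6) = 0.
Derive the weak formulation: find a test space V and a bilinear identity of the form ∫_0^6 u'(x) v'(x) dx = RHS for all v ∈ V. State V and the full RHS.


V = {v ∈ H^1(0, 6) : v(0) = 0} (test functions vanish at x = 0 where u is specified); weak form: ∫_0^6 u'v' dx = ∫_0^6 (2*sin(2*π*x/3)) v dx for all v ∈ V.

Multiply both sides by a test function v and integrate from 0 to 6:
  ∫_0^6 −u''(x) v(x) dx = ∫_0^6 f(x) v(x) dx.
Integrate the LHS by parts once:
  ∫_0^6 −u'' v dx = −[u'(x) v(x)]_0^6 + ∫_0^6 u'(x) v'(x) dx.
Thus ∫_0^6 u'(x) v'(x) dx = ∫_0^6 f(x) v(x) dx + [u'(x) v(x)]_0^6.
Choose V so that boundary terms are either known or forced to vanish.
Mixed BC: u(0) = 0 (Dirichlet) and u'(6) = 0 (Neumann). Define V = {v ∈ H^1(0, 6) : v(0) = 0}. Then [u' v]_0^6 = u'(6)·v(6) − u'(0)·0 = 0.
Weak formulation: find u (satisfying any essential BC) such that ∫_0^6 u'(x) v'(x) dx = ∫_0^6 f v dx for all v ∈ V (Dirichlet at 0 absorbed into V; the Neumann datum at x = 6 is zero, so no boundary term remains).
Substituting f(x) = 2*sin(2*π*x/3), the right-hand side is ∫_0^6 (2*sin(2*π*x/3)) v dx.


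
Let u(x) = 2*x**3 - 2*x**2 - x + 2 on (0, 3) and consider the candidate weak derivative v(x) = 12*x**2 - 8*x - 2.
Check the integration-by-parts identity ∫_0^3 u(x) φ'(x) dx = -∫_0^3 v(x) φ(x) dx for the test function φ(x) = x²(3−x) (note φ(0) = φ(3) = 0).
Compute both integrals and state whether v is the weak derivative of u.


LHS = -1809/20, RHS = -1809/10. No, v is not the weak derivative of u.

u(x) = 2*x**3 - 2*x**2 - x + 2, classical derivative u'(x) = 6*x**2 - 4*x - 1.
φ(x) = x²(3−x), so φ'(x) = 3*x*(2 - x).
Note φ(0) = φ(3) = 0, so the boundary term u·φ vanishes.
LHS = ∫_0^3 u(x) φ'(x) dx = ∫_0^3 (-6*x^5 + 18*x^4 - 9*x^3 - 12*x^2 + 12*x) dx. Term by term:
  ∫_0^3 -6*x^5 dx = -729;  ∫_0^3 18*x^4 dx = 4374/5;  ∫_0^3 -9*x^3 dx = -729/4;
  ∫_0^3 -12*x^2 dx = -108;  ∫_0^3 12*x dx = 54.
Sum: -729 + 4374/5 − 729/4 − 108 + 54 = -1809/20.
So LHS = -1809/20.
∫_0^3 v(x) φ(x) dx = ∫_0^3 (-12*x^5 + 44*x^4 - 22*x^3 - 6*x^2) dx. Term by term:
  ∫_0^3 -12*x^5 dx = -1458;  ∫_0^3 44*x^4 dx = 10692/5;  ∫_0^3 -22*x^3 dx = -891/2;
  ∫_0^3 -6*x^2 dx = -54.
Sum: -1458 + 10692/5 − 891/2 − 54 = 1809/10.
So RHS = -∫_0^3 v(x) φ(x) dx = -1809/10.
LHS − RHS = 1809/20 ≠ 0, so the identity fails.
(For a valid weak derivative the identity must hold for EVERY test function, in particular this one. The failure shows v is NOT the weak derivative of u.)
Correct weak derivative would be u'(x) = 6*x**2 - 4*x - 1.


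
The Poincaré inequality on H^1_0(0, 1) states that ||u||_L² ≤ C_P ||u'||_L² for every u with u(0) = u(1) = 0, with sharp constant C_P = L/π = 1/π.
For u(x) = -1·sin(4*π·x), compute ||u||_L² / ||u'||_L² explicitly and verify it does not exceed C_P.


||u||_L² / ||u'||_L² = 1/(4*π) < C_P = 1/π.

u(x) = -1·sin(4*π·x), so u'(x) = -4*π*cos(4*π*x).
Writing u(x) = A·sin(kπx/L) with A = -1 and k = 4, use ∫_0^L sin²(kπx/L) dx = L/2 and ∫_0^L cos²(kπx/L) dx = L/2.
u² = 1·sin²(4*π·x) and (u')² = 16*π^2·cos²(4*π·x), and each of sin², cos² integrates to L/2 = 1/2 over (0, 1).
∫_0^1 u² dx = 1/2, so ||u||_L² = sqrt(2)/2.
∫_0^1 (u')² dx = 8*π^2, so ||u'||_L² = 2*sqrt(2)*π.
Ratio ||u||_L² / ||u'||_L² = 1/(4*π).
Sharp Poincaré constant on H^1_0(0, 1) is C_P = L/π = 1/π, achieved by sin(π·x).
This is the k = 4 harmonic; the ratio L/(kπ) is strictly less than C_P = L/π, consistent with the sharp inequality ||u||_L² ≤ C_P ||u'||_L².


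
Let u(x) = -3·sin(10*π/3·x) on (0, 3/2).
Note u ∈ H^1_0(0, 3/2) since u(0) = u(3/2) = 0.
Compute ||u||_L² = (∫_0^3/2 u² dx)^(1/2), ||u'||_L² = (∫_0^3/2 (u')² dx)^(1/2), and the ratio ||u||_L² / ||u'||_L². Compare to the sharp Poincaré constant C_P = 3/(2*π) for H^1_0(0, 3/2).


||u||_L² / ||u'||_L² = 3/(10*π) < C_P = 3/(2*π).

u(x) = -3·sin(10*π/3·x), so u'(x) = -10*π*cos(10*π*x/3).
Writing u(x) = A·sin(kπx/L) with A = -3 and k = 5, use ∫_0^L sin²(kπx/L) dx = L/2 and ∫_0^L cos²(kπx/L) dx = L/2.
u² = 9·sin²(10*π/3·x) and (u')² = 100*π^2·cos²(10*π/3·x), and each of sin², cos² integrates to L/2 = 3/4 over (0, 3/2).
∫_0^3/2 u² dx = 27/4, so ||u||_L² = 3*sqrt(3)/2.
∫_0^3/2 (u')² dx = 75*π^2, so ||u'||_L² = 5*sqrt(3)*π.
Ratio ||u||_L² / ||u'||_L² = 3/(10*π).
Sharp Poincaré constant on H^1_0(0, 3/2) is C_P = L/π = 3/(2*π), achieved by sin(2*π/3·x).
This is the k = 5 harmonic; the ratio L/(kπ) is strictly less than C_P = L/π, consistent with the sharp inequality ||u||_L² ≤ C_P ||u'||_L².


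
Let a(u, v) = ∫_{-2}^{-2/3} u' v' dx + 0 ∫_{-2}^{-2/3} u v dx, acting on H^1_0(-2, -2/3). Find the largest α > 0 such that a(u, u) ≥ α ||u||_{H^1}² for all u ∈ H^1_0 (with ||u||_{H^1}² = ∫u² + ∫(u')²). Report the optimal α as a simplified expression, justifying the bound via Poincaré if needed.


α = 9*π^2/(16 + 9*π^2)

Coercivity of a(·,·) on H^1_0(-2, -2/3) means a(u, u) ≥ α ||u||_{H^1}² for every u ∈ H^1_0.
The interval has length L = 4/3, and Poincaré/coercivity depend only on L. Here a(u, u) = ∫(u')² + (0)·∫u².
Here c = 0, so a(u,u) = ∫(u')² alone. The condition a(u,u) ≥ α||u||_{H^1}² reads (1−α)∫(u')² ≥ (α−c)∫u². Any admissible α is ≤ 1 (rapidly oscillating u have ∫u²/∫(u')² → 0), and α = 1 would force 0 ≥ (1−c)∫u², impossible since c < 1; so 1−α > 0. By the sharp Poincaré inequality on H^1_0 of an interval of length L, ∫(u')² ≥ (π/L)²∫u² with equality for the first sine mode sin(π(x−x₀)/L) (x₀ the left endpoint), so the inequality holds for all u iff (1−α)(π/L)² ≥ α − c, i.e. α ≤ ((π/L)² + c)/((π/L)² + 1) = (1 + c(L/π)²)/(1 + (L/π)²). (Direct route, valid since c ≤ 0: Poincaré gives c∫u² ≥ c(L/π)²∫(u')², so a(u,u) ≥ (1 + c(L/π)²)∫(u')², while ||u||_{H^1}² ≤ (1 + (L/π)²)∫(u')²; dividing yields the same α.) With (π/L)² = 9*π^2/16 and c = 0, the largest admissible constant is α = ((π/L)² + c)/((π/L)² + 1).
Simplifying, α = 9*π^2/(16 + 9*π^2).


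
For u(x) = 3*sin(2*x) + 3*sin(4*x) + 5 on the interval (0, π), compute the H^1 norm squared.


||u||_{H^1(0,π)}^2 = 124*π

u'(x) = 6*cos(2*x) + 12*cos(4*x).
Expand u² and (u')² and integrate term by term on (0, π), using: for integers n ≥ 1, ∫_0^π sin²(nx) dx = ∫_0^π cos²(nx) dx = π/2; for n ≠ n', ∫_0^π sin(nx)sin(n'x) dx = ∫_0^π cos(nx)cos(n'x) dx = 0; and by product-to-sum, ∫_0^π sin(nx)cos(n'x) dx = ½∫_0^π [sin((n+n')x) + sin((n−n')x)] dx, which is 0 when n+n' is even and 2n/(n²−n'²) when n+n' is odd (it need not vanish on (0, π)). For the constant mode: ∫_0^π 1 dx = π, ∫_0^π cos(nx) dx = 0, ∫_0^π sin(nx) dx = (1−(−1)^n)/n.
  u² squared terms: (5)²·∫1 dx = 25·π = 25*π;  (3)²·∫sin(2x)² dx = 9·π/2 = 9*π/2;  (3)²·∫sin(4x)² dx = 9·π/2 = 9*π/2.
  u² cross terms: 2·(5)·(3)·∫1·sin(2x) dx = 30·(0) = 0;  2·(5)·(3)·∫1·sin(4x) dx = 30·(0) = 0;  2·(3)·(3)·∫sin(2x)·sin(4x) dx = 18·(0) = 0.
  So ∫_0^π u² dx = 25*π + 9*π/2 + 9*π/2 + 0 + 0 + 0 = 34*π.
  (u')² squared terms: (6)²·∫cos(2x)² dx = 36·π/2 = 18*π;  (12)²·∫cos(4x)² dx = 144·π/2 = 72*π.
  (u')² cross terms: 2·(6)·(12)·∫cos(2x)·cos(4x) dx = 144·(0) = 0.
  So ∫_0^π (u')² dx = 18*π + 72*π + 0 = 90*π.
||u||_{H^1}^2 = (34*π) + (90*π) = 124*π.


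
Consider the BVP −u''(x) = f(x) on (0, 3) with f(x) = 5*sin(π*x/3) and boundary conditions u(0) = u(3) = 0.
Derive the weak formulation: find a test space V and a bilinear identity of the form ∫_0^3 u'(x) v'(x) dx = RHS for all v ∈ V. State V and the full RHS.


V = H^1_0(0, 3) (so v(0) = v(3) = 0); weak form: ∫_0^3 u'v' dx = ∫_0^3 (5*sin(π*x/3)) v dx for all v ∈ V.

Multiply both sides by a test function v and integrate from 0 to 3:
  ∫_0^3 −u''(x) v(x) dx = ∫_0^3 f(x) v(x) dx.
Integrate the LHS by parts once:
  ∫_0^3 −u'' v dx = −[u'(x) v(x)]_0^3 + ∫_0^3 u'(x) v'(x) dx.
Thus ∫_0^3 u'(x) v'(x) dx = ∫_0^3 f(x) v(x) dx + [u'(x) v(x)]_0^3.
Choose V so that boundary terms are either known or forced to vanish.
u is Dirichlet: u(0) = u(3) = 0. Let V = H^1_0(0, 3); then v(0) = v(3) = 0, and [u' v]_0^3 = 0.
Weak formulation: find u (satisfying any essential BC) such that ∫_0^3 u'(x) v'(x) dx = ∫_0^3 f v dx for all v ∈ V.
Substituting f(x) = 5*sin(π*x/3), the right-hand side is ∫_0^3 (5*sin(π*x/3)) v dx.
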